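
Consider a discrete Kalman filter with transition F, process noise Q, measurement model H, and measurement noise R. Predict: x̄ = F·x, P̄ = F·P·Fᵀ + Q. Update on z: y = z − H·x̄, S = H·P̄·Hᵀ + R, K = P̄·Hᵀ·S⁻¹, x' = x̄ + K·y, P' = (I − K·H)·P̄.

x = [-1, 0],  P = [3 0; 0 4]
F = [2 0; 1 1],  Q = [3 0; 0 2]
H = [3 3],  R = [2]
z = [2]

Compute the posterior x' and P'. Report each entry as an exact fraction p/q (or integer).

x̄ = F·x = [-2, -1]
P̄ = F·P·Fᵀ + Q = [15 6; 6 9]
y = z − H·x̄ = [11]
S = H·P̄·Hᵀ + R = [326]
K = P̄·Hᵀ·S⁻¹ = [63/326; 45/326]
x' = x̄ + K·y = [41/326, 169/326]
P' = (I − K·H)·P̄ = [921/326 -879/326; -879/326 909/326]

x' = [41/326, 169/326]
P' = [921/326 -879/326; -879/326 909/326]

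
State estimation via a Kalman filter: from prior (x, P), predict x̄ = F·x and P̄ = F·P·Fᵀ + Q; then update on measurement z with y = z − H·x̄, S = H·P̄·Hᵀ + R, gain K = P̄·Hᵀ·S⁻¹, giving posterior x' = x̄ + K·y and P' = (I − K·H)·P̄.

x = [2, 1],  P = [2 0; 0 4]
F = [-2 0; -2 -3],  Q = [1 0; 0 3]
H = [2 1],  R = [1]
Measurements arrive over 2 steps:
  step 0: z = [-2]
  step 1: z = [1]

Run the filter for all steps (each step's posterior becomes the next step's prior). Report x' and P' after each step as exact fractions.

step 0: x̄ = F·x = [-4, -7]
step 0: P̄ = F·P·Fᵀ + Q = [9 8; 8 47]
step 0: y = z − H·x̄ = [13]
step 0: S = H·P̄·Hᵀ + R = [116]
step 0: K = P̄·Hᵀ·S⁻¹ = [13/58; 63/116]
step 0: x' = x̄ + K·y = [-63/58, 7/116]
step 0: P' = (I − K·H)·P̄ = [92/29 -355/58; -355/58 1483/116]
step 1: x̄ = F·x = [63/29, 231/116]
step 1: P̄ = F·P·Fᵀ + Q = [397/29 -697/29; -697/29 6647/116]
step 1: y = z − H·x̄ = [-619/116]
step 1: S = H·P̄·Hᵀ + R = [1963/116]
step 1: K = P̄·Hᵀ·S⁻¹ = [388/1963; 1071/1963]
step 1: x' = x̄ + K·y = [2194/1963, -1806/1963]
step 1: P' = (I − K·H)·P̄ = [25575/1963 -50762/1963; -50762/1963 102595/1963]

step 0: x' = [-63/58, 7/116], P' = [92/29 -355/58; -355/58 1483/116]
step 1: x' = [2194/1963, -1806/1963], P' = [25575/1963 -50762/1963; -50762/1963 102595/1963]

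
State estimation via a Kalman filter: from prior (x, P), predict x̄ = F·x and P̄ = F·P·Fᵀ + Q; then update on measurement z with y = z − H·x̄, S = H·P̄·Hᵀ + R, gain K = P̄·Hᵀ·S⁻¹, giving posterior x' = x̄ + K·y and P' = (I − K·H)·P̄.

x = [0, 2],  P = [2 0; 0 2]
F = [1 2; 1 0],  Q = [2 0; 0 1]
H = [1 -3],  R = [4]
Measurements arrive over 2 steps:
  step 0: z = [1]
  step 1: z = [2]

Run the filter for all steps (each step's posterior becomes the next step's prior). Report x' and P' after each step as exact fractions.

step 0: x' = [106/31, 21/31], P' = [336/31 104/31; 104/31 44/31]
step 1: x' = [700/1153, -226/1153], P' = [23526/1153 8698/1153; 8698/1153 3642/1153]

step 0: x̄ = F·x = [4, 0]
step 0: P̄ = F·P·Fᵀ + Q = [12 2; 2 3]
step 0: y = z − H·x̄ = [-3]
step 0: S = H·P̄·Hᵀ + R = [31]
step 0: K = P̄·Hᵀ·S⁻¹ = [6/31; -7/31]
step 0: x' = x̄ + K·y = [106/31, 21/31]
step 0: P' = (I − K·H)·P̄ = [336/31 104/31; 104/31 44/31]
step 1: x̄ = F·x = [148/31, 106/31]
step 1: P̄ = F·P·Fᵀ + Q = [990/31 544/31; 544/31 367/31]
step 1: y = z − H·x̄ = [232/31]
step 1: S = H·P̄·Hᵀ + R = [1153/31]
step 1: K = P̄·Hᵀ·S⁻¹ = [-642/1153; -557/1153]
step 1: x' = x̄ + K·y = [700/1153, -226/1153]
step 1: P' = (I − K·H)·P̄ = [23526/1153 8698/1153; 8698/1153 3642/1153]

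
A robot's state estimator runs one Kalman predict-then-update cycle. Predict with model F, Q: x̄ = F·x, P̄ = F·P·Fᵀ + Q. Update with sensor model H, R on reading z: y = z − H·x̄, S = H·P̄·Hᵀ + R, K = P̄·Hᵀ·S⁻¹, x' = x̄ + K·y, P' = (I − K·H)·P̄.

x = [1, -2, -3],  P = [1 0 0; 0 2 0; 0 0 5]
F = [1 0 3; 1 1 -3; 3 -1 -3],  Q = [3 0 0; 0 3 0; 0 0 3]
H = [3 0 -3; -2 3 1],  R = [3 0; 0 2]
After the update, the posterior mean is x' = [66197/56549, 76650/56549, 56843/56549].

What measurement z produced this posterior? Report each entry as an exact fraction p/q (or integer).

x̄ = F·x = [-8, 8, 14]
P̄ = F·P·Fᵀ + Q = [49 -44 -42; -44 51 46; -42 46 59]
S = H·P̄·Hᵀ + R = [1731 -1659; -1659 1688]
K = P̄·Hᵀ·S⁻¹ = [3192/56549 -5975/56549; 6791/56549 16289/56549; -15095/56549 -5422/56549]
x' − x̄ = [518589/56549, -375742/56549, -734843/56549] = K·y
y = (KᵀK)⁻¹·Kᵀ·(x' − x̄) = [67, -51]
z = y + H·x̄ = [67, -51] + [-66, 54] = [1, 3]

z = [1, 3]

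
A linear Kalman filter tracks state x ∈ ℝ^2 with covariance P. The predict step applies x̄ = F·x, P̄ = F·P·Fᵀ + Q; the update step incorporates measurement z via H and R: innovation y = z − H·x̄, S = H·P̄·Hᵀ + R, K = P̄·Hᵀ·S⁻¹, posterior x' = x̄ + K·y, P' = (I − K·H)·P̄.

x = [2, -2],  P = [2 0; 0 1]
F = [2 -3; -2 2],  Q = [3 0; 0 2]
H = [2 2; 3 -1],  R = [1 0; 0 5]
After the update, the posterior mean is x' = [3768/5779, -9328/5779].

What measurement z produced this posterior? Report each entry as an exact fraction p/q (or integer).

x̄ = F·x = [10, -8]
P̄ = F·P·Fᵀ + Q = [20 -14; -14 14]
S = H·P̄·Hᵀ + R = [25 36; 36 283]
K = P̄·Hᵀ·S⁻¹ = [732/5779 1418/5779; 2016/5779 -1400/5779]
x' − x̄ = [-54022/5779, 36904/5779] = K·y
y = (KᵀK)⁻¹·Kᵀ·(x' − x̄) = [-6, -35]
z = y + H·x̄ = [-6, -35] + [4, 38] = [-2, 3]

z = [-2, 3]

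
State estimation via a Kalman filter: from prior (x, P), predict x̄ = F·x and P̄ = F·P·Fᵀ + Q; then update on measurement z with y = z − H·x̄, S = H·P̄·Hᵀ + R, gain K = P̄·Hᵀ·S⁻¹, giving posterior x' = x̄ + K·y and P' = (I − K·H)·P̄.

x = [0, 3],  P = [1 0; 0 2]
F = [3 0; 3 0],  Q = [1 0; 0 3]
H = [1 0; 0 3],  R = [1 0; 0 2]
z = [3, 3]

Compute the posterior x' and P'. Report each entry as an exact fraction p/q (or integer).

x' = [1194/481, 513/481]
P' = [371/481 18/481; 18/481 102/481]

x̄ = F·x = [0, 0]
P̄ = F·P·Fᵀ + Q = [10 9; 9 12]
y = z − H·x̄ = [3, 3]
S = H·P̄·Hᵀ + R = [11 27; 27 110]
K = P̄·Hᵀ·S⁻¹ = [371/481 27/481; 18/481 153/481]
x' = x̄ + K·y = [1194/481, 513/481]
P' = (I − K·H)·P̄ = [371/481 18/481; 18/481 102/481]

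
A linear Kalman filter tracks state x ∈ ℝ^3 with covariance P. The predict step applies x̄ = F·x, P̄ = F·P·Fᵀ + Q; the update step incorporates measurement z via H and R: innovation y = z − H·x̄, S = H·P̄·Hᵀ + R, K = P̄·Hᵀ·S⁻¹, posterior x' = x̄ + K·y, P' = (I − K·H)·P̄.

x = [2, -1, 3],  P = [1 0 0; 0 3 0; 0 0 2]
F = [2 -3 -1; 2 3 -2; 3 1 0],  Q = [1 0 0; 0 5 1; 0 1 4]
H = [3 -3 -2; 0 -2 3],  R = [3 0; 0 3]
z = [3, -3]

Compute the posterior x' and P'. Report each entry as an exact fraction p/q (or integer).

x' = [8601/18098, 87/72392, -54813/72392]
P' = [119052/9049 325671/36196 219603/36196; 325671/36196 923925/144784 601065/144784; 219603/36196 601065/144784 437709/144784]

x̄ = F·x = [4, -5, 5]
P̄ = F·P·Fᵀ + Q = [34 -19 -3; -19 44 16; -3 16 16]
y = z − H·x̄ = [-14, -28]
S = H·P̄·Hᵀ + R = [1339 175; 175 131]
K = P̄·Hᵀ·S⁻¹ = [4135/36196 2489/36196; -21951/144784 -14885/144784; -14459/144784 36999/144784]
x' = x̄ + K·y = [8601/18098, 87/72392, -54813/72392]
P' = (I − K·H)·P̄ = [119052/9049 325671/36196 219603/36196; 325671/36196 923925/144784 601065/144784; 219603/36196 601065/144784 437709/144784]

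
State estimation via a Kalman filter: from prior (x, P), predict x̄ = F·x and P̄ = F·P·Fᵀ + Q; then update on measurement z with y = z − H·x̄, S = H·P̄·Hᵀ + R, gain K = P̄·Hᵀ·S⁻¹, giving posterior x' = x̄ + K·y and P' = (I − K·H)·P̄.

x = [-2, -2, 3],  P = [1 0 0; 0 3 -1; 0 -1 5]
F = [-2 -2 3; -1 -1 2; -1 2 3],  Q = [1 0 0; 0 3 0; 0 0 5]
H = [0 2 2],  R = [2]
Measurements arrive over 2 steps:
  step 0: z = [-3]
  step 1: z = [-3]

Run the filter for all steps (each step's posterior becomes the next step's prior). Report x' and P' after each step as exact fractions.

step 0: x̄ = F·x = [17, 10, 7]
step 0: P̄ = F·P·Fᵀ + Q = [74 45 35; 45 31 24; 35 24 51]
step 0: y = z − H·x̄ = [-37]
step 0: S = H·P̄·Hᵀ + R = [522]
step 0: K = P̄·Hᵀ·S⁻¹ = [80/261; 55/261; 25/87]
step 0: x' = x̄ + K·y = [1477/261, 575/261, -316/87]
step 0: P' = (I − K·H)·P̄ = [6514/261 2945/261 -955/87; 2945/261 2041/261 -662/87; -955/87 -662/87 229/29]
step 1: x̄ = F·x = [-772/29, -1316/87, -1057/87]
step 1: P̄ = F·P·Fᵀ + Q = [14978/29 8357/29 4812/29; 8357/29 4764/29 2688/29; 4812/29 2688/29 1790/29]
step 1: y = z − H·x̄ = [1495/29]
step 1: S = H·P̄·Hᵀ + R = [47778/29]
step 1: K = P̄·Hᵀ·S⁻¹ = [13169/23889; 2484/7963; 4478/23889]
step 1: x' = x̄ + K·y = [42943/23889, 22808/23889, -59389/23889]
step 1: P' = (I − K·H)·P̄ = [378080/23889 38731/7963 -103024/23889; 38731/7963 31524/7963 -29040/7963; -103024/23889 -29040/7963 91598/23889]

step 0: x' = [1477/261, 575/261, -316/87], P' = [6514/261 2945/261 -955/87; 2945/261 2041/261 -662/87; -955/87 -662/87 229/29]
step 1: x' = [42943/23889, 22808/23889, -59389/23889], P' = [378080/23889 38731/7963 -103024/23889; 38731/7963 31524/7963 -29040/7963; -103024/23889 -29040/7963 91598/23889]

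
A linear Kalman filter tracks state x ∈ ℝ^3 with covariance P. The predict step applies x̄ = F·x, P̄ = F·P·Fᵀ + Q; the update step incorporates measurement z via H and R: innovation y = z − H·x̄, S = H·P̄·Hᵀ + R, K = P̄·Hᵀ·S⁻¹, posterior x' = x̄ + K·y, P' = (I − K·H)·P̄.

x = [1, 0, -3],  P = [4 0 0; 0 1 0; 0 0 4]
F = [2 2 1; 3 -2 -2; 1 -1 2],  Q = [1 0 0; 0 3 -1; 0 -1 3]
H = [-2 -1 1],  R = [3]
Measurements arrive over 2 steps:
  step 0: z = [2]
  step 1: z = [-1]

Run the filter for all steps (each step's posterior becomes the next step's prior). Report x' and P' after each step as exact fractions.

step 0: x' = [-107/23, 113/46, -467/92], P' = [287/23 -240/23 316/23; -240/23 865/46 -319/92; 316/23 -319/92 4415/184]
step 1: x' = [2689/3020, -12457/1510, -5246/755], P' = [322863/6040 -195069/3020 29889/755; -195069/3020 330687/1510 67716/755; 29889/755 67716/755 250887/1510]

step 0: x̄ = F·x = [-1, 9, -5]
step 0: P̄ = F·P·Fᵀ + Q = [25 12 14; 12 59 -3; 14 -3 24]
step 0: y = z − H·x̄ = [14]
step 0: S = H·P̄·Hᵀ + R = [184]
step 0: K = P̄·Hᵀ·S⁻¹ = [-6/23; -43/92; -1/184]
step 0: x' = x̄ + K·y = [-107/23, 113/46, -467/92]
step 0: P' = (I − K·H)·P̄ = [287/23 -240/23 316/23; -240/23 865/46 -319/92; 316/23 -319/92 4415/184]
step 1: x̄ = F·x = [-871/92, -401/46, -397/23]
step 1: P̄ = F·P·Fᵀ + Q = [19823/184 -5717/92 4307/46; -5717/92 10079/46 2119/23; 4307/46 2119/23 5059/23]
step 1: y = z − H·x̄ = [-262/23]
step 1: S = H·P̄·Hᵀ + R = [1510/23]
step 1: K = P̄·Hᵀ·S⁻¹ = [-1373/1510; -31/755; -1367/1510]
step 1: x' = x̄ + K·y = [2689/3020, -12457/1510, -5246/755]
step 1: P' = (I − K·H)·P̄ = [322863/6040 -195069/3020 29889/755; -195069/3020 330687/1510 67716/755; 29889/755 67716/755 250887/1510]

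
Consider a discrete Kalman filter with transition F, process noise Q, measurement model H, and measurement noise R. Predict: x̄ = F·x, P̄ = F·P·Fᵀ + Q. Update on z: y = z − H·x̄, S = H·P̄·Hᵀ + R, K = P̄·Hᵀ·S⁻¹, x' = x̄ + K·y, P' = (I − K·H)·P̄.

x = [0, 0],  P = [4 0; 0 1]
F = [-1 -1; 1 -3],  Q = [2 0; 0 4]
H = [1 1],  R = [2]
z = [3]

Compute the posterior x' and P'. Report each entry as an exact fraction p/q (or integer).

x' = [3/4, 2]
P' = [11/2 -5; -5 19/3]

x̄ = F·x = [0, 0]
P̄ = F·P·Fᵀ + Q = [7 -1; -1 17]
y = z − H·x̄ = [3]
S = H·P̄·Hᵀ + R = [24]
K = P̄·Hᵀ·S⁻¹ = [1/4; 2/3]
x' = x̄ + K·y = [3/4, 2]
P' = (I − K·H)·P̄ = [11/2 -5; -5 19/3]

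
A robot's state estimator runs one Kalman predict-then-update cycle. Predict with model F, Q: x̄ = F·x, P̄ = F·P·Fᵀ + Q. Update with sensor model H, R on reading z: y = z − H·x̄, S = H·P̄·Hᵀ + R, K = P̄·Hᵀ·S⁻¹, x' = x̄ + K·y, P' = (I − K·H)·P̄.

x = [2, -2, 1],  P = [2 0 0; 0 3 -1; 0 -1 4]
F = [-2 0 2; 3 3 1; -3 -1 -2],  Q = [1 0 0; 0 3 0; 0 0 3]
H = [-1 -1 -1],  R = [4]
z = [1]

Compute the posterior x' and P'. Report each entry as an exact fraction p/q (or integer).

x' = [16/31, 79/31, -150/31]
P' = [606/31 -414/31 -140/31; -414/31 1362/31 -916/31; -140/31 -916/31 1080/31]

x̄ = F·x = [-2, 1, -6]
P̄ = F·P·Fᵀ + Q = [25 -10 -2; -10 46 -28; -2 -28 36]
y = z − H·x̄ = [-6]
S = H·P̄·Hᵀ + R = [31]
K = P̄·Hᵀ·S⁻¹ = [-13/31; -8/31; -6/31]
x' = x̄ + K·y = [16/31, 79/31, -150/31]
P' = (I − K·H)·P̄ = [606/31 -414/31 -140/31; -414/31 1362/31 -916/31; -140/31 -916/31 1080/31]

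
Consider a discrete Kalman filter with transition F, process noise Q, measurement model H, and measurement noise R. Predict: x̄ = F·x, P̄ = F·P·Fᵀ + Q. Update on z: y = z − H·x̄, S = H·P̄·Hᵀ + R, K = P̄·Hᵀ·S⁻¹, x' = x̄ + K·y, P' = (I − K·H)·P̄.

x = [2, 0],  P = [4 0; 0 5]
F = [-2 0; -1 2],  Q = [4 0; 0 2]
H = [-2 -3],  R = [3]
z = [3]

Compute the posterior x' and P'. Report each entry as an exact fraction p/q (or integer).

x' = [-948/413, 208/413]
P' = [4164/413 -2712/413; -2712/413 1902/413]

x̄ = F·x = [-4, -2]
P̄ = F·P·Fᵀ + Q = [20 8; 8 26]
y = z − H·x̄ = [-11]
S = H·P̄·Hᵀ + R = [413]
K = P̄·Hᵀ·S⁻¹ = [-64/413; -94/413]
x' = x̄ + K·y = [-948/413, 208/413]
P' = (I − K·H)·P̄ = [4164/413 -2712/413; -2712/413 1902/413]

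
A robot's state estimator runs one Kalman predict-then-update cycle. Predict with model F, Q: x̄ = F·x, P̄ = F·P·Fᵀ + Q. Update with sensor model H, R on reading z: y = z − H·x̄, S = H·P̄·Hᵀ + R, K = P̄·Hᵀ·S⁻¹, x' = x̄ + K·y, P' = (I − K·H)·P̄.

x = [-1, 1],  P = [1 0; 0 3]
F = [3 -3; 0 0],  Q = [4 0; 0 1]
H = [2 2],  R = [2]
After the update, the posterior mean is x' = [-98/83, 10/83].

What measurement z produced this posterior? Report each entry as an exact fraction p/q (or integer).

x̄ = F·x = [-6, 0]
P̄ = F·P·Fᵀ + Q = [40 0; 0 1]
S = H·P̄·Hᵀ + R = [166]
K = P̄·Hᵀ·S⁻¹ = [40/83; 1/83]
x' − x̄ = [400/83, 10/83] = K·y
y = (KᵀK)⁻¹·Kᵀ·(x' − x̄) = [10]
z = y + H·x̄ = [10] + [-12] = [-2]

z = [-2]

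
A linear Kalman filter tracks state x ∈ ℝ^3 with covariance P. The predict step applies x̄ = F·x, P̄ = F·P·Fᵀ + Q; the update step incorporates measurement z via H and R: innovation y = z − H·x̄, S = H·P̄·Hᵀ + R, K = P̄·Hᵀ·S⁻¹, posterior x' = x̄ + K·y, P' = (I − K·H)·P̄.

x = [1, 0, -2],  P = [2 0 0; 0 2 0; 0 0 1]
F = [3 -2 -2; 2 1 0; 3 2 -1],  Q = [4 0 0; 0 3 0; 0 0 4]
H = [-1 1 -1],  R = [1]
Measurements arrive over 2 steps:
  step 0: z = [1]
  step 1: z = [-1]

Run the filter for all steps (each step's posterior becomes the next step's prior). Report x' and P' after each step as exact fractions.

step 0: x̄ = F·x = [7, 2, 5]
step 0: P̄ = F·P·Fᵀ + Q = [34 8 12; 8 13 16; 12 16 31]
step 0: y = z − H·x̄ = [11]
step 0: S = H·P̄·Hᵀ + R = [55]
step 0: K = P̄·Hᵀ·S⁻¹ = [-38/55; -1/5; -27/55]
step 0: x' = x̄ + K·y = [-3/5, -1/5, -2/5]
step 0: P' = (I − K·H)·P̄ = [426/55 2/5 -366/55; 2/5 54/5 53/5; -366/55 53/5 976/55]
step 1: x̄ = F·x = [-3/5, -7/5, -9/5]
step 1: P̄ = F·P·Fᵀ + Q = [19126/55 1644/55 5538/55; 1644/55 2551/55 4047/55; 5538/55 4047/55 7534/55]
step 1: y = z − H·x̄ = [-2]
step 1: S = H·P̄·Hᵀ + R = [5792/11]
step 1: K = P̄·Hᵀ·S⁻¹ = [-1151/1448; -157/1448; -1805/5792]
step 1: x' = x̄ + K·y = [3583/3620, -4283/3620, -17039/14480]
step 1: P' = (I − K·H)·P̄ = [27237/1810 -28037/1810 -215341/7240; -28037/1810 72747/1810 403921/7240; -215341/7240 403921/7240 2486073/28960]

step 0: x' = [-3/5, -1/5, -2/5], P' = [426/55 2/5 -366/55; 2/5 54/5 53/5; -366/55 53/5 976/55]
step 1: x' = [3583/3620, -4283/3620, -17039/14480], P' = [27237/1810 -28037/1810 -215341/7240; -28037/1810 72747/1810 403921/7240; -215341/7240 403921/7240 2486073/28960]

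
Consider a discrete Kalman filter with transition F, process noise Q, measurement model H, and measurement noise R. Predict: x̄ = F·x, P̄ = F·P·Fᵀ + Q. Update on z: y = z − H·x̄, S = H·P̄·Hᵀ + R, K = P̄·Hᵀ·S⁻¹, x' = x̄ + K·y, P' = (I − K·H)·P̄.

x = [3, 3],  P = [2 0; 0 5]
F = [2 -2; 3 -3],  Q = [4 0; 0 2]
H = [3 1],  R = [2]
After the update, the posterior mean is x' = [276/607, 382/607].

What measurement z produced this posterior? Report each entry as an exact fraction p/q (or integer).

x̄ = F·x = [0, 0]
P̄ = F·P·Fᵀ + Q = [32 42; 42 65]
S = H·P̄·Hᵀ + R = [607]
K = P̄·Hᵀ·S⁻¹ = [138/607; 191/607]
x' − x̄ = [276/607, 382/607] = K·y
y = (KᵀK)⁻¹·Kᵀ·(x' − x̄) = [2]
z = y + H·x̄ = [2] + [0] = [2]

z = [2]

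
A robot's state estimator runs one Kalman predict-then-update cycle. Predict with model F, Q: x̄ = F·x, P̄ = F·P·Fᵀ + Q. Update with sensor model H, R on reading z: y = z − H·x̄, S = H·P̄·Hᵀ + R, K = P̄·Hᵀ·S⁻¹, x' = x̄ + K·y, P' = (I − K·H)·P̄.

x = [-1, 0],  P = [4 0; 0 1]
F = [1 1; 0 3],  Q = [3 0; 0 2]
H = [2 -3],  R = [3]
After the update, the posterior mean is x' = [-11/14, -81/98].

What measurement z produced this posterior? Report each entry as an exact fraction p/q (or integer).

z = [1]

x̄ = F·x = [-1, 0]
P̄ = F·P·Fᵀ + Q = [8 3; 3 11]
S = H·P̄·Hᵀ + R = [98]
K = P̄·Hᵀ·S⁻¹ = [1/14; -27/98]
x' − x̄ = [3/14, -81/98] = K·y
y = (KᵀK)⁻¹·Kᵀ·(x' − x̄) = [3]
z = y + H·x̄ = [3] + [-2] = [1]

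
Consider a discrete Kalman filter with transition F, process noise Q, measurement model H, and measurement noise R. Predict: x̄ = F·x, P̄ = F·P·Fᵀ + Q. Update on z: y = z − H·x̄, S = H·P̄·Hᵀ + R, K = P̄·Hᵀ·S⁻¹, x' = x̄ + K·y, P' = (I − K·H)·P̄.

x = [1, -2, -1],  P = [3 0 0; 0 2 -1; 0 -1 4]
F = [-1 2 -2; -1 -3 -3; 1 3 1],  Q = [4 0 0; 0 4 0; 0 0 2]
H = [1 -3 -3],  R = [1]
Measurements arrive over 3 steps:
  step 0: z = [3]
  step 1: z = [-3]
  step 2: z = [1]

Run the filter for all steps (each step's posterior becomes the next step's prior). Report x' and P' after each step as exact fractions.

step 0: x̄ = F·x = [-3, 8, -6]
step 0: P̄ = F·P·Fᵀ + Q = [39 15 5; 15 43 -21; 5 -21 21]
step 0: y = z − H·x̄ = [12]
step 0: S = H·P̄·Hᵀ + R = [118]
step 0: K = P̄·Hᵀ·S⁻¹ = [-21/118; -51/118; 5/118]
step 0: x' = x̄ + K·y = [-303/59, 166/59, -324/59]
step 0: P' = (I − K·H)·P̄ = [4161/118 699/118 695/118; 699/118 2473/118 -2223/118; 695/118 -2223/118 2453/118]
step 1: x̄ = F·x = [1283/59, 777/59, -129/59]
step 1: P̄ = F·P·Fᵀ + Q = [42105/118 8215/118 11879/118; 8215/118 17317/118 -14075/118; 11879/118 -14075/118 21353/118]
step 1: y = z − H·x̄ = [484/59]
step 1: S = H·P̄·Hᵀ + R = [16339/118]
step 1: K = P̄·Hᵀ·S⁻¹ = [-18177/16339; -1511/16339; -9955/16339]
step 1: x' = x̄ + K·y = [206191/16339, 202781/16339, -117389/16339]
step 1: P' = (I − K·H)·P̄ = [3030087/16339 904741/16339 111347/16339; 904741/16339 2378469/16339 -2076385/16339; 111347/16339 -2076385/16339 2116819/16339]
step 2: x̄ = F·x = [434149/16339, -462367/16339, 697145/16339]
step 2: P̄ = F·P·Fᵀ + Q = [34514099/16339 2921663/16339 14073847/16339; 2921663/16339 12274633/16339 -11743979/16339; 14073847/16339 -11743979/16339 19778635/16339]
step 2: y = z − H·x̄ = [286524/16339]
step 2: S = H·P̄·Hᵀ + R = [9645168/16339]
step 2: K = P̄·Hᵀ·S⁻¹ = [-16472431/9645168; 1329701/9645168; -10030121/9645168]
step 2: x' = x̄ + K·y = [-2714909/803764, -20802049/803764, 19637117/803764]
step 2: P' = (I − K·H)·P̄ = [3767262389/9645168 3065263385/9645168 -1804018445/9645168; 3065263385/9645168 7137694637/9645168 -6116383409/9645168; -1804018445/9645168 -6116383409/9645168 5518387301/9645168]

step 0: x' = [-303/59, 166/59, -324/59], P' = [4161/118 699/118 695/118; 699/118 2473/118 -2223/118; 695/118 -2223/118 2453/118]
step 1: x' = [206191/16339, 202781/16339, -117389/16339], P' = [3030087/16339 904741/16339 111347/16339; 904741/16339 2378469/16339 -2076385/16339; 111347/16339 -2076385/16339 2116819/16339]
step 2: x' = [-2714909/803764, -20802049/803764, 19637117/803764], P' = [3767262389/9645168 3065263385/9645168 -1804018445/9645168; 3065263385/9645168 7137694637/9645168 -6116383409/9645168; -1804018445/9645168 -6116383409/9645168 5518387301/9645168]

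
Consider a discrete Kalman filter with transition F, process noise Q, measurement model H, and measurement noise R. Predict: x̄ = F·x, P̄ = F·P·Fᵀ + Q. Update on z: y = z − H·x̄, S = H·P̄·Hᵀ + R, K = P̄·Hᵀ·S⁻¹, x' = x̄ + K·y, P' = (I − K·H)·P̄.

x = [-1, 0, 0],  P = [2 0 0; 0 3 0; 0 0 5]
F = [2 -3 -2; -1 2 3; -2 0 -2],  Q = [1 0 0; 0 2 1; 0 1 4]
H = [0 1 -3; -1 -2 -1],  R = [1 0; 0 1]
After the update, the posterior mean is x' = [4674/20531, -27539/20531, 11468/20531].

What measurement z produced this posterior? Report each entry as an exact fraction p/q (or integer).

z = [-3, 2]

x̄ = F·x = [-2, 1, 2]
P̄ = F·P·Fᵀ + Q = [56 -52 12; -52 61 -25; 12 -25 32]
S = H·P̄·Hᵀ + R = [500 -63; -63 49]
K = P̄·Hᵀ·S⁻¹ = [-292/2933 12456/20531; 547/2933 -13932/20531; -793/2933 -4623/20531]
x' − x̄ = [45736/20531, -48070/20531, -29594/20531] = K·y
y = (KᵀK)⁻¹·Kᵀ·(x' − x̄) = [2, 4]
z = y + H·x̄ = [2, 4] + [-5, -2] = [-3, 2]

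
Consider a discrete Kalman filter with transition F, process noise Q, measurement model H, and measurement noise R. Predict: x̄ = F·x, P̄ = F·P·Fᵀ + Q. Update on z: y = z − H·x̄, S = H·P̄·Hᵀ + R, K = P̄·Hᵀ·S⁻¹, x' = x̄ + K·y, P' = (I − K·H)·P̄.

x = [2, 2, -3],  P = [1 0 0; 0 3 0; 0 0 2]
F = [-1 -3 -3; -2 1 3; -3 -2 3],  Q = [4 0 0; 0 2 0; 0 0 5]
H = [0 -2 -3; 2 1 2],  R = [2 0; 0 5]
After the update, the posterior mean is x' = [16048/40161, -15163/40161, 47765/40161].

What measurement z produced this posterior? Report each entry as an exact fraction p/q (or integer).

x̄ = F·x = [1, -11, -19]
P̄ = F·P·Fᵀ + Q = [50 -25 3; -25 27 18; 3 18 44]
S = H·P̄·Hᵀ + R = [722 -362; -362 404]
K = P̄·Hᵀ·S⁻¹ = [22943/80322 18331/40161; -19463/80322 -14855/80322; -6832/40161 5012/40161]
x' − x̄ = [-24113/40161, 426608/40161, 810824/40161] = K·y
y = (KᵀK)⁻¹·Kᵀ·(x' − x̄) = [-82, 50]
z = y + H·x̄ = [-82, 50] + [79, -47] = [-3, 3]

z = [-3, 3]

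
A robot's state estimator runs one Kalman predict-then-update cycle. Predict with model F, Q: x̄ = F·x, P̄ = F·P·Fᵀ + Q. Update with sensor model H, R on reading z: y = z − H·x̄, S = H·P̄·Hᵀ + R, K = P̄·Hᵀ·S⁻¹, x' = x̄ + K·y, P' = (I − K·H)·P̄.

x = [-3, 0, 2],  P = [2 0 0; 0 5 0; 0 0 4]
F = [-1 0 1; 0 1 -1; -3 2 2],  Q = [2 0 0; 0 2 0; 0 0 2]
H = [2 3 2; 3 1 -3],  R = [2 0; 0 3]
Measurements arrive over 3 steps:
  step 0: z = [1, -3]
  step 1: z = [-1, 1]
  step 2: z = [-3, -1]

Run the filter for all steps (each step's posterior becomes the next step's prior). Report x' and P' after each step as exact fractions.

step 0: x' = [106741/36421, -11469/3311, 9297/3311], P' = [207444/36421 -20424/3311 12030/3311; -20424/3311 2082/301 -1212/301; 12030/3311 -1212/301 768/301]
step 1: x' = [1452131479/1294416021, -582305276/431472007, 461797948/1294416021], P' = [1560717680/1294416021 -517016202/431472007 895660220/1294416021; -517016202/431472007 610490676/431472007 -332172822/431472007; 895660220/1294416021 -332172822/431472007 808055012/1294416021]
step 2: x' = [-640829649053/857630998166, -493602960231/3430523992664, -5626860092441/10291571977992], P' = [514028045394/428815499083 -510209405535/428815499083 295704338293/428815499083; -510209405535/428815499083 2409456044517/1715261996332 -1315676641663/1715261996332; 295704338293/428815499083 -1315676641663/1715261996332 3207906639127/5145785988996]

step 0: x̄ = F·x = [5, -2, 13]
step 0: P̄ = F·P·Fᵀ + Q = [8 -4 14; -4 11 2; 14 2 56]
step 0: y = z − H·x̄ = [-29, 23]
step 0: S = H·P̄·Hᵀ + R = [445 -313; -313 302]
step 0: K = P̄·Hᵀ·S⁻¹ = [2778/36421 226/36421; 597/3311 542/3311; 480/3311 -862/3311]
step 0: x' = x̄ + K·y = [106741/36421, -11469/3311, 9297/3311]
step 0: P' = (I − K·H)·P̄ = [207444/36421 -20424/3311 12030/3311; -20424/3311 2082/301 -1212/301; 12030/3311 -1212/301 768/301]
step 1: x̄ = F·x = [-4474/36421, -20766/3311, -368007/36421]
step 1: P̄ = F·P·Fᵀ + Q = [108554/36421 10674/3311 302562/36421; 10674/3311 5876/301 126270/3311; 302562/36421 126270/3311 3254030/36421]
step 1: y = z − H·x̄ = [199117/5203, -825752/36421]
step 1: S = H·P̄·Hᵀ + R = [5774178/5203 -3595872/5203; -3595872/5203 18008063/36421]
step 1: K = P̄·Hᵀ·S⁻¹ = [129804991/1294416021 49347086/431472007; 66546990/431472007 18653512/431472007; 208937533/1294416021 -81522538/431472007]
step 1: x' = x̄ + K·y = [1452131479/1294416021, -582305276/431472007, 461797948/1294416021]
step 1: P' = (I − K·H)·P̄ = [1560717680/1294416021 -517016202/431472007 895660220/1294416021; -517016202/431472007 610490676/431472007 -332172822/431472007; 895660220/1294416021 -332172822/431472007 808055012/1294416021]
step 2: x̄ = F·x = [-330111177/431472007, -2208713776/1294416021, -6926630197/1294416021]
step 2: P̄ = F·P·Fᵀ + Q = [1055428098/431472007 214045116/431472007 976340748/431472007; 214045116/431472007 7221396014/1294416021 9386960510/1294416021; 976340748/431472007 9386960510/1294416021 27085912226/1294416021]
step 2: y = z − H·x̄ = [18576820721/1294416021, -16894592243/1294416021]
step 2: S = H·P̄·Hᵀ + R = [332371510496/1294416021 -180498814292/1294416021; -180498814292/1294416021 178183061393/1294416021]
step 2: K = P̄·Hᵀ·S⁻¹ = [88836550769/857630998166 48253905256/428815499083; 515339605945/3430523992664 38995517181/857630998166; 1671627622319/10291571977992 -487565610637/2572892994498]
step 2: x' = x̄ + K·y = [-640829649053/857630998166, -493602960231/3430523992664, -5626860092441/10291571977992]
step 2: P' = (I − K·H)·P̄ = [514028045394/428815499083 -510209405535/428815499083 295704338293/428815499083; -510209405535/428815499083 2409456044517/1715261996332 -1315676641663/1715261996332; 295704338293/428815499083 -1315676641663/1715261996332 3207906639127/5145785988996]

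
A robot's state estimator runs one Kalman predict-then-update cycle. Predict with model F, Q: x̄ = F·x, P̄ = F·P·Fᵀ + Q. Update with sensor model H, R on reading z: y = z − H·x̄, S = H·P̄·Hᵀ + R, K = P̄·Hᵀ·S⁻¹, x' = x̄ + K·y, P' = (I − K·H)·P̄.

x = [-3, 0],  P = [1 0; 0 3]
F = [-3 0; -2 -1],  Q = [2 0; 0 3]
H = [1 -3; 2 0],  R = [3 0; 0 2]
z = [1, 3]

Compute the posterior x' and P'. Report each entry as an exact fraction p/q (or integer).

x' = [2639/1466, 258/733]
P' = [699/1466 120/733; 120/733 274/733]

x̄ = F·x = [9, 6]
P̄ = F·P·Fᵀ + Q = [11 6; 6 10]
y = z − H·x̄ = [10, -15]
S = H·P̄·Hᵀ + R = [68 -14; -14 46]
K = P̄·Hᵀ·S⁻¹ = [-7/1466 699/1466; -234/733 120/733]
x' = x̄ + K·y = [2639/1466, 258/733]
P' = (I − K·H)·P̄ = [699/1466 120/733; 120/733 274/733]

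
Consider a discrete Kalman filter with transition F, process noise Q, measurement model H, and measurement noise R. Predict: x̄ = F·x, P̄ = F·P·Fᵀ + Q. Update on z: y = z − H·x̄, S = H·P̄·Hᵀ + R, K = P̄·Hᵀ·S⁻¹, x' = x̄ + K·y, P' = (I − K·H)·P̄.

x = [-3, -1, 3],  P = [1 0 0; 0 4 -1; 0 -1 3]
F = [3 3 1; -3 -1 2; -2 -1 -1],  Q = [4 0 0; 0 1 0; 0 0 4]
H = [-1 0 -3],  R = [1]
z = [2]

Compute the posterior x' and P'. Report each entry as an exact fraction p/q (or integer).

x̄ = F·x = [-9, 16, 4]
P̄ = F·P·Fᵀ + Q = [46 -20 -17; -20 30 5; -17 5 13]
y = z − H·x̄ = [5]
S = H·P̄·Hᵀ + R = [62]
K = P̄·Hᵀ·S⁻¹ = [5/62; 5/62; -11/31]
x' = x̄ + K·y = [-533/62, 1017/62, 69/31]
P' = (I − K·H)·P̄ = [2827/62 -1265/62 -472/31; -1265/62 1835/62 210/31; -472/31 210/31 161/31]

x' = [-533/62, 1017/62, 69/31]
P' = [2827/62 -1265/62 -472/31; -1265/62 1835/62 210/31; -472/31 210/31 161/31]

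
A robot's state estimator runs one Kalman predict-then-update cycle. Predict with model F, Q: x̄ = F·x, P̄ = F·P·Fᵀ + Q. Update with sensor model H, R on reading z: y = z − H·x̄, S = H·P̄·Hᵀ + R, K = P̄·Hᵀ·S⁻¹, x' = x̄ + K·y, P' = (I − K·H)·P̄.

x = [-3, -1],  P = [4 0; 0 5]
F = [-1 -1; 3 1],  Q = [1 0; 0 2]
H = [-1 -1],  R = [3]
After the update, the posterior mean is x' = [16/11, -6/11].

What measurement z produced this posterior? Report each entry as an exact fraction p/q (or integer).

x̄ = F·x = [4, -10]
P̄ = F·P·Fᵀ + Q = [10 -17; -17 43]
S = H·P̄·Hᵀ + R = [22]
K = P̄·Hᵀ·S⁻¹ = [7/22; -13/11]
x' − x̄ = [-28/11, 104/11] = K·y
y = (KᵀK)⁻¹·Kᵀ·(x' − x̄) = [-8]
z = y + H·x̄ = [-8] + [6] = [-2]

z = [-2]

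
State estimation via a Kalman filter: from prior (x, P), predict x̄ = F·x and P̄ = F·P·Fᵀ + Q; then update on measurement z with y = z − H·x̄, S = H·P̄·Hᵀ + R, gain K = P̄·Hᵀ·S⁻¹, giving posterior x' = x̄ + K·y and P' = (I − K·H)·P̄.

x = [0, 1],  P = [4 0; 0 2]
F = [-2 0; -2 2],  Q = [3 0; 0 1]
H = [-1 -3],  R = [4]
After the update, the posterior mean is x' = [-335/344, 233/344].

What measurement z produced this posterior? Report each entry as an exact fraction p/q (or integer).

z = [-1]

x̄ = F·x = [0, 2]
P̄ = F·P·Fᵀ + Q = [19 16; 16 25]
S = H·P̄·Hᵀ + R = [344]
K = P̄·Hᵀ·S⁻¹ = [-67/344; -91/344]
x' − x̄ = [-335/344, -455/344] = K·y
y = (KᵀK)⁻¹·Kᵀ·(x' − x̄) = [5]
z = y + H·x̄ = [5] + [-6] = [-1]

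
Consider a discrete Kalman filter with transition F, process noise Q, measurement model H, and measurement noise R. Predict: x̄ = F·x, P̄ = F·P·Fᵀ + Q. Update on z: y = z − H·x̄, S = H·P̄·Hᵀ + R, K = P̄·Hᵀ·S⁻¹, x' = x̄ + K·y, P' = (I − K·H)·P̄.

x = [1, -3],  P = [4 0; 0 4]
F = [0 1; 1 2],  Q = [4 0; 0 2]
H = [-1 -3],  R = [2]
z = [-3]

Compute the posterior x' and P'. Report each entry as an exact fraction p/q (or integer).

x̄ = F·x = [-3, -5]
P̄ = F·P·Fᵀ + Q = [8 8; 8 22]
y = z − H·x̄ = [-21]
S = H·P̄·Hᵀ + R = [256]
K = P̄·Hᵀ·S⁻¹ = [-1/8; -37/128]
x' = x̄ + K·y = [-3/8, 137/128]
P' = (I − K·H)·P̄ = [4 -5/4; -5/4 39/64]

x' = [-3/8, 137/128]
P' = [4 -5/4; -5/4 39/64]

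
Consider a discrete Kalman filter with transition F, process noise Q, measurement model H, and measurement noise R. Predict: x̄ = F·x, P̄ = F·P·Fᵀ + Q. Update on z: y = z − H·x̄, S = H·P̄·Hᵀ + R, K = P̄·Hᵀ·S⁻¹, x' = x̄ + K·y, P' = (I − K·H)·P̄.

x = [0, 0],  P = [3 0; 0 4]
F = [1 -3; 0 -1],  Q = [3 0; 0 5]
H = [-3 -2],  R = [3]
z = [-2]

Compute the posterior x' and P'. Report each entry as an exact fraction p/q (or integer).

x̄ = F·x = [0, 0]
P̄ = F·P·Fᵀ + Q = [42 12; 12 9]
y = z − H·x̄ = [-2]
S = H·P̄·Hᵀ + R = [561]
K = P̄·Hᵀ·S⁻¹ = [-50/187; -18/187]
x' = x̄ + K·y = [100/187, 36/187]
P' = (I − K·H)·P̄ = [354/187 -456/187; -456/187 711/187]

x' = [100/187, 36/187]
P' = [354/187 -456/187; -456/187 711/187]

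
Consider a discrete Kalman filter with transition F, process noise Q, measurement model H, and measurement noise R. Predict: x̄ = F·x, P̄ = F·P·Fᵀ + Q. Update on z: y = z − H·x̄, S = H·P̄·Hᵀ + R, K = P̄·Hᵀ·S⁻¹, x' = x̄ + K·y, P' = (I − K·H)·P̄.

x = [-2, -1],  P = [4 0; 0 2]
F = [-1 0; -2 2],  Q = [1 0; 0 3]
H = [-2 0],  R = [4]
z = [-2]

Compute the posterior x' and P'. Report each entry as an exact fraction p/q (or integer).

x̄ = F·x = [2, 2]
P̄ = F·P·Fᵀ + Q = [5 8; 8 27]
y = z − H·x̄ = [2]
S = H·P̄·Hᵀ + R = [24]
K = P̄·Hᵀ·S⁻¹ = [-5/12; -2/3]
x' = x̄ + K·y = [7/6, 2/3]
P' = (I − K·H)·P̄ = [5/6 4/3; 4/3 49/3]

x' = [7/6, 2/3]
P' = [5/6 4/3; 4/3 49/3]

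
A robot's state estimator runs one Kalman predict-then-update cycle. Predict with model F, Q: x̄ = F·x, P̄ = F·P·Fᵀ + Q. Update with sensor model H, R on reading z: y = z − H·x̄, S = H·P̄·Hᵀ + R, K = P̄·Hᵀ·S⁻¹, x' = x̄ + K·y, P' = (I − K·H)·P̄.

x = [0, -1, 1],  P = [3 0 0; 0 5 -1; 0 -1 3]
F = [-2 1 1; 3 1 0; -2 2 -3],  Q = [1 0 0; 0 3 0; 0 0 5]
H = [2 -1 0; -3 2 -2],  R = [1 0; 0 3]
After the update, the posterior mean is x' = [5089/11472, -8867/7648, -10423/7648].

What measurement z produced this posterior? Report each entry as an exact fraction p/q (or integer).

x̄ = F·x = [0, -1, -5]
P̄ = F·P·Fᵀ + Q = [19 -14 14; -14 35 -5; 14 -5 76]
S = H·P̄·Hᵀ + R = [168 -348; -348 994]
K = P̄·Hᵀ·S⁻¹ = [3091/11472 -37/1912; -3361/7648 -119/3824; -6365/7648 -1899/3824]
x' − x̄ = [5089/11472, -1219/7648, 27817/7648] = K·y
y = (KᵀK)⁻¹·Kᵀ·(x' − x̄) = [1, -9]
z = y + H·x̄ = [1, -9] + [1, 8] = [2, -1]

z = [2, -1]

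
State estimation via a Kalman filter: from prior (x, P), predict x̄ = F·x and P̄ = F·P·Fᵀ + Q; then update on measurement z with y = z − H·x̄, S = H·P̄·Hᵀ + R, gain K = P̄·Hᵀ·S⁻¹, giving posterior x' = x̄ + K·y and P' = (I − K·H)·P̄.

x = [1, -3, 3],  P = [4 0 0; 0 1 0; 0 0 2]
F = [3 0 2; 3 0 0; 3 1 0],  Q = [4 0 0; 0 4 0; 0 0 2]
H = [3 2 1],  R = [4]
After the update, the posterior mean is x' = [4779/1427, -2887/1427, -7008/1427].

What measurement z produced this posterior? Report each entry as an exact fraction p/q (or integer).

z = [1]

x̄ = F·x = [9, 3, 0]
P̄ = F·P·Fᵀ + Q = [48 36 36; 36 40 36; 36 36 39]
S = H·P̄·Hᵀ + R = [1427]
K = P̄·Hᵀ·S⁻¹ = [252/1427; 224/1427; 219/1427]
x' − x̄ = [-8064/1427, -7168/1427, -7008/1427] = K·y
y = (KᵀK)⁻¹·Kᵀ·(x' − x̄) = [-32]
z = y + H·x̄ = [-32] + [33] = [1]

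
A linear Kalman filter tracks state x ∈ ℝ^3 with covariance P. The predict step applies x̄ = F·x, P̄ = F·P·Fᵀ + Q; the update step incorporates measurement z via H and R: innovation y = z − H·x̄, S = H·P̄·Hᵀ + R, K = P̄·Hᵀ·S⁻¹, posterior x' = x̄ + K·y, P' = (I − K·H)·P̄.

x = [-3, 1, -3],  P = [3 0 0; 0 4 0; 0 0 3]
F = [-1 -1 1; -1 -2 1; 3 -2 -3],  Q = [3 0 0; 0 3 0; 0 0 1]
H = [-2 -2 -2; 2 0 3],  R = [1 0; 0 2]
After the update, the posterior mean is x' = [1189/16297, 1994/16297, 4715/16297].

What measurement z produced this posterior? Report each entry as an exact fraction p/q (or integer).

x̄ = F·x = [-1, -2, -2]
P̄ = F·P·Fᵀ + Q = [13 14 -10; 14 25 -2; -10 -2 71]
S = H·P̄·Hᵀ + R = [453 -422; -422 573]
K = P̄·Hᵀ·S⁻¹ = [-4234/16297 -3232/16297; -33118/81485 -21262/81485; 13832/81485 37633/81485]
x' − x̄ = [17486/16297, 34588/16297, 37309/16297] = K·y
y = (KᵀK)⁻¹·Kᵀ·(x' − x̄) = [-11, 9]
z = y + H·x̄ = [-11, 9] + [10, -8] = [-1, 1]

z = [-1, 1]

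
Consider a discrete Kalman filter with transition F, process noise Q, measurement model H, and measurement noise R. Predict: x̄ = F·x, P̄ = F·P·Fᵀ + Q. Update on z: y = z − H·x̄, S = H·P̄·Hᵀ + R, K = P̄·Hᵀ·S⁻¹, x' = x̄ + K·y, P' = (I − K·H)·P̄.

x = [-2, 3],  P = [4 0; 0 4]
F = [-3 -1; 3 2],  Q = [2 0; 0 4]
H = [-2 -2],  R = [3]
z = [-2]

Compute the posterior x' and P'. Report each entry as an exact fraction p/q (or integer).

x' = [145/43, -96/43]
P' = [1790/43 -1796/43; -1796/43 1832/43]

x̄ = F·x = [3, 0]
P̄ = F·P·Fᵀ + Q = [42 -44; -44 56]
y = z − H·x̄ = [4]
S = H·P̄·Hᵀ + R = [43]
K = P̄·Hᵀ·S⁻¹ = [4/43; -24/43]
x' = x̄ + K·y = [145/43, -96/43]
P' = (I − K·H)·P̄ = [1790/43 -1796/43; -1796/43 1832/43]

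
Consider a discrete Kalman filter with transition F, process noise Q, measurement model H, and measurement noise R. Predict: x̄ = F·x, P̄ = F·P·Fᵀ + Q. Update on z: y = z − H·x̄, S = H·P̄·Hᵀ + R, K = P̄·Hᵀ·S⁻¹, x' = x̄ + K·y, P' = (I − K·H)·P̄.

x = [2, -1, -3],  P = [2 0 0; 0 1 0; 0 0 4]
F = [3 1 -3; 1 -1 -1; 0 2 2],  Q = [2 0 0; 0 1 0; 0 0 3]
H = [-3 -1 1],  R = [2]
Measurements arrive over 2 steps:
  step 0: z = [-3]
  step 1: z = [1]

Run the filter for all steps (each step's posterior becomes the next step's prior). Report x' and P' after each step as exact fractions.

step 0: x' = [7/80, 1143/800, -1153/800], P' = [15/8 -89/80 319/80; -89/80 1639/800 -1169/800; 319/80 -1169/800 8599/800]
step 1: x' = [4737/3343, -32215/26744, 106939/26744], P' = [18277/10029 -12677/6686 62009/20058; -12677/6686 21959/6686 -8491/3343; 62009/20058 -8491/3343 143501/20058]

step 0: x̄ = F·x = [14, 6, -8]
step 0: P̄ = F·P·Fᵀ + Q = [57 17 -22; 17 8 -10; -22 -10 23]
step 0: y = z − H·x̄ = [53]
step 0: S = H·P̄·Hᵀ + R = [800]
step 0: K = P̄·Hᵀ·S⁻¹ = [-21/80; -69/800; 99/800]
step 0: x' = x̄ + K·y = [7/80, 1143/800, -1153/800]
step 0: P' = (I − K·H)·P̄ = [15/8 -89/80 319/80; -89/80 1639/800 -1169/800; 319/80 -1169/800 8599/800]
step 1: x̄ = F·x = [1203/200, 1/10, -1/40]
step 1: P̄ = F·P·Fᵀ + Q = [2399/50 56/5 -373/10; 56/5 7 -14; -373/10 -14 85/2]
step 1: y = z − H·x̄ = [1917/100]
step 1: S = H·P̄·Hᵀ + R = [20058/25]
step 1: K = P̄·Hᵀ·S⁻¹ = [-4811/20058; -455/6686; 2105/10029]
step 1: x' = x̄ + K·y = [4737/3343, -32215/26744, 106939/26744]
step 1: P' = (I − K·H)·P̄ = [18277/10029 -12677/6686 62009/20058; -12677/6686 21959/6686 -8491/3343; 62009/20058 -8491/3343 143501/20058]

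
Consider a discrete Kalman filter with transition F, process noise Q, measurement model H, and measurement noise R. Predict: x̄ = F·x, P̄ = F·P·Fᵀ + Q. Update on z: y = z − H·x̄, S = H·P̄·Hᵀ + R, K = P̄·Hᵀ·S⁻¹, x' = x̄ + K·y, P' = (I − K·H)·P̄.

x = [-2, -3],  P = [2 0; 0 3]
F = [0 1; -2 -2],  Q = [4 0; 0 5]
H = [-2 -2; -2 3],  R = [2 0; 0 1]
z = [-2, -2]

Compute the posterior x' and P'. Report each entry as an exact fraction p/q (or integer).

x̄ = F·x = [-3, 10]
P̄ = F·P·Fᵀ + Q = [7 -6; -6 25]
y = z − H·x̄ = [12, -38]
S = H·P̄·Hᵀ + R = [82 -110; -110 326]
K = P̄·Hᵀ·S⁻¹ = [-1043/3658 -711/3658; -1409/7316 1477/7316]
x' = x̄ + K·y = [1764/1829, 63/3658]
P' = (I − K·H)·P̄ = [384/1829 275/3658; 275/3658 859/7316]

x' = [1764/1829, 63/3658]
P' = [384/1829 275/3658; 275/3658 859/7316]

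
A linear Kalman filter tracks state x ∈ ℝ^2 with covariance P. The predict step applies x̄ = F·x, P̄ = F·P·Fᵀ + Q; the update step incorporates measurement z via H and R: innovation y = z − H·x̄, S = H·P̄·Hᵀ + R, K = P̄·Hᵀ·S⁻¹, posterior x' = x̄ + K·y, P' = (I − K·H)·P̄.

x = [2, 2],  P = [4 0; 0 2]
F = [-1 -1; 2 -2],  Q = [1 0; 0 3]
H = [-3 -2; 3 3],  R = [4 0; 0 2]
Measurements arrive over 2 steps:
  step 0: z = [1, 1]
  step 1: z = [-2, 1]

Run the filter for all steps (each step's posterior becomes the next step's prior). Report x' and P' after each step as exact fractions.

step 0: x̄ = F·x = [-4, 0]
step 0: P̄ = F·P·Fᵀ + Q = [7 -4; -4 27]
step 0: y = z − H·x̄ = [-11, 13]
step 0: S = H·P̄·Hᵀ + R = [127 -165; -165 236]
step 0: K = P̄·Hᵀ·S⁻¹ = [-1583/2747 -1002/2747; 1473/2747 1833/2747]
step 0: x' = x̄ + K·y = [-161/67, 186/67]
step 0: P' = (I − K·H)·P̄ = [7668/2747 -8336/2747; -8336/2747 9558/2747]
step 1: x̄ = F·x = [-25/67, -694/67]
step 1: P̄ = F·P·Fᵀ + Q = [3301/2747 3780/2747; 3780/2747 143833/2747]
step 1: y = z − H·x̄ = [-1597/67, 2224/67]
step 1: S = H·P̄·Hᵀ + R = [661389/2747 -949407/2747; -949407/2747 1397740/2747]
step 1: K = P̄·Hᵀ·S⁻¹ = [-514559/2800171 -306954/2800171; 910739/8400513 1093369/2800171]
step 1: x' = x̄ + K·y = [1031056/2800171, 157489/8400513]
step 1: P' = (I − K·H)·P̄ = [2467508/2800171 -2672144/2800171; -2672144/2800171 10203170/8400513]

step 0: x' = [-161/67, 186/67], P' = [7668/2747 -8336/2747; -8336/2747 9558/2747]
step 1: x' = [1031056/2800171, 157489/8400513], P' = [2467508/2800171 -2672144/2800171; -2672144/2800171 10203170/8400513]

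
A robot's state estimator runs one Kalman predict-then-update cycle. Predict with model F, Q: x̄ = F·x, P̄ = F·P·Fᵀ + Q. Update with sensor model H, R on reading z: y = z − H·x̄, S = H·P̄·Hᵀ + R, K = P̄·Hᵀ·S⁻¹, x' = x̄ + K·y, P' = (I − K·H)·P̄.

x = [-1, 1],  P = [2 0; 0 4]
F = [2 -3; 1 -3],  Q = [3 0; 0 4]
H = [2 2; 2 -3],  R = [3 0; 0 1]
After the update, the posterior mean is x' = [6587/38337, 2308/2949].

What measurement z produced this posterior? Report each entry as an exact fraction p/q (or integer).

x̄ = F·x = [-5, -4]
P̄ = F·P·Fᵀ + Q = [47 40; 40 42]
S = H·P̄·Hᵀ + R = [679 -144; -144 87]
K = P̄·Hᵀ·S⁻¹ = [3798/12779 7402/38337; 196/983 -586/2949]
x' − x̄ = [198272/38337, 14104/2949] = K·y
y = (KᵀK)⁻¹·Kᵀ·(x' − x̄) = [20, -4]
z = y + H·x̄ = [20, -4] + [-18, 2] = [2, -2]

z = [2, -2]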